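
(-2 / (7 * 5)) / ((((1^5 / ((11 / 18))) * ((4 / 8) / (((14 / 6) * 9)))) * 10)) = -11 / 75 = -0.15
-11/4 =-2.75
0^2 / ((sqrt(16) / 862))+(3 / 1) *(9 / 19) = 27 / 19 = 1.42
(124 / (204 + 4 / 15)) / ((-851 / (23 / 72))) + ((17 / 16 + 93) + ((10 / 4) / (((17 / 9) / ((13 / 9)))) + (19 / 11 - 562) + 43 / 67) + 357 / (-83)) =-165505798636859 / 353676530328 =-467.96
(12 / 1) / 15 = 4 / 5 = 0.80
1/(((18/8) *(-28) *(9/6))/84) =-8/9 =-0.89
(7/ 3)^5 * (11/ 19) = 184877/ 4617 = 40.04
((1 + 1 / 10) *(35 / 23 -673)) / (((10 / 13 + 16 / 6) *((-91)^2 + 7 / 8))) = -4416984 / 170164925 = -0.03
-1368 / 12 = -114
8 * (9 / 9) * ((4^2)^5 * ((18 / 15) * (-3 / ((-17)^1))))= 150994944 / 85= 1776411.11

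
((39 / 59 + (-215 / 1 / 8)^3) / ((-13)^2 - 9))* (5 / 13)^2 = -2931720785 / 163364864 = -17.95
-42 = -42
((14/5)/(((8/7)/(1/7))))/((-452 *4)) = -7/36160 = -0.00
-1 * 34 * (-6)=204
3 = 3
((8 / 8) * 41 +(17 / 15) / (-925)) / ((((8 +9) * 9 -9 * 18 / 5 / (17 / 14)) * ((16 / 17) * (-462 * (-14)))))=82199981 / 1541721535200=0.00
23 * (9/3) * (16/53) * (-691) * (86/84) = -5467192/371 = -14736.37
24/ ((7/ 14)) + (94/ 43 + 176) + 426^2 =7813194/ 43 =181702.19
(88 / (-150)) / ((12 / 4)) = -44 / 225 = -0.20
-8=-8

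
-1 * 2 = -2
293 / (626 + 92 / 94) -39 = -1135481 / 29468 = -38.53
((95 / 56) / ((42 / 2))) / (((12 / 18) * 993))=95 / 778512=0.00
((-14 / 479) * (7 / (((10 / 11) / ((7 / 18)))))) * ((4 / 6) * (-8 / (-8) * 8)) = -30184 / 64665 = -0.47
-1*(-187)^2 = -34969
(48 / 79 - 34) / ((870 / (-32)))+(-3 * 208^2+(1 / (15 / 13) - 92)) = -1487797223 / 11455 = -129881.91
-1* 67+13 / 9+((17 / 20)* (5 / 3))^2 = -9151 / 144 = -63.55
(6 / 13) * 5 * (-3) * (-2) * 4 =720 / 13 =55.38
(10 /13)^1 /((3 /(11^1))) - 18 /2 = -241 /39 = -6.18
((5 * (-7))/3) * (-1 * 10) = 350/3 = 116.67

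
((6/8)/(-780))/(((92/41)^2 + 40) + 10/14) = -11767/559866320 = -0.00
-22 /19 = -1.16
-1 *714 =-714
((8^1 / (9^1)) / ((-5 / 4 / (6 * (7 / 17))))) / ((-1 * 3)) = 448 / 765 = 0.59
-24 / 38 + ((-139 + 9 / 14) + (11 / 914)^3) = -14114639283789 / 101552408552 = -138.99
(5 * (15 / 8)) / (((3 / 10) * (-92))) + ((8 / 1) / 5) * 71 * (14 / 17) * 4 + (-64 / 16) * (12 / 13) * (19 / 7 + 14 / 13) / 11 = 151665381547 / 407046640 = 372.60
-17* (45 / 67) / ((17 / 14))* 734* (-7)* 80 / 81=28772800 / 603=47716.09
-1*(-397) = 397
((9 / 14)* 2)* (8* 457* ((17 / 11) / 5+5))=24955.76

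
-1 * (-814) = 814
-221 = -221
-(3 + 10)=-13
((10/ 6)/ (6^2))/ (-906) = -0.00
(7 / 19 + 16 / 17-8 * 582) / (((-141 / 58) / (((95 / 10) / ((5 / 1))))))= 2906699 / 799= 3637.92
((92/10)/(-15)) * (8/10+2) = -644/375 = -1.72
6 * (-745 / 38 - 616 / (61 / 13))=-1049247 / 1159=-905.30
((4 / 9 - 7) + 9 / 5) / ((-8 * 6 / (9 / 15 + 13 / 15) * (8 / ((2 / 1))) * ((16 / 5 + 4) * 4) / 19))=22363 / 933120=0.02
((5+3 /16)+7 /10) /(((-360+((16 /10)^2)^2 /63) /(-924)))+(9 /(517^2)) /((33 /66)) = 20819667309633 /1377355185184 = 15.12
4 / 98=2 / 49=0.04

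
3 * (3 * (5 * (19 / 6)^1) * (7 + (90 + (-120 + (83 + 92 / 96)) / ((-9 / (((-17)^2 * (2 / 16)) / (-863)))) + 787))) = 125212602145 / 994176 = 125946.11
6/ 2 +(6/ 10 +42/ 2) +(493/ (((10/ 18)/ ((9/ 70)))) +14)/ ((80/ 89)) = 4678937/ 28000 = 167.10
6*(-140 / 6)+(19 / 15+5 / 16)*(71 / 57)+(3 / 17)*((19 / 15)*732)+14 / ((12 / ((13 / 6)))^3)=7737775021 / 301397760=25.67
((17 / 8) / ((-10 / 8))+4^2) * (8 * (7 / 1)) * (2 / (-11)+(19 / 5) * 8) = 604968 / 25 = 24198.72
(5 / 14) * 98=35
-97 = -97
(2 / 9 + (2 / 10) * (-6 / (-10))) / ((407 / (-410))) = -574 / 1665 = -0.34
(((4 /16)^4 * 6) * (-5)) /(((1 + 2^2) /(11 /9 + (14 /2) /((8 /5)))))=-403 /3072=-0.13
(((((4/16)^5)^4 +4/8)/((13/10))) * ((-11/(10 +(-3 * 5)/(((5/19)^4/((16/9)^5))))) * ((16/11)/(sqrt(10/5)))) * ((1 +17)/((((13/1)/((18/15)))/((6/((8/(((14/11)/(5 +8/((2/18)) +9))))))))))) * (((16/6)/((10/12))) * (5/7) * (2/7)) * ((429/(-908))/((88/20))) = -1643415634625535275625 * sqrt(2)/22934240332873011085132693504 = -0.00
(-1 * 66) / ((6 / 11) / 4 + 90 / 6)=-484 / 111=-4.36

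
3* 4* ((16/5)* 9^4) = 1259712/5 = 251942.40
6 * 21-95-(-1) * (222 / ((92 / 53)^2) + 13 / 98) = 21734067 / 207368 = 104.81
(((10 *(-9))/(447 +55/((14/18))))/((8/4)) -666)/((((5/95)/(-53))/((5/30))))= 270088477/2416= 111791.59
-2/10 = -1/5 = -0.20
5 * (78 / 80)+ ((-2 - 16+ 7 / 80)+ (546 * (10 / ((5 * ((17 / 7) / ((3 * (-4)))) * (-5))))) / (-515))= -10599113 / 700400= -15.13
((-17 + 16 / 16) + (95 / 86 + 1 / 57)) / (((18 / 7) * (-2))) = 510517 / 176472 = 2.89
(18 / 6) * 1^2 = 3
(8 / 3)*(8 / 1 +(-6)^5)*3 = -62144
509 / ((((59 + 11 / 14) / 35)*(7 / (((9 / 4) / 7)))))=2545 / 186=13.68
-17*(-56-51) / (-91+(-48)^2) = 1819 / 2213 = 0.82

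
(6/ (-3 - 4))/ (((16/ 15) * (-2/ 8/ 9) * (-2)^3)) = -405/ 112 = -3.62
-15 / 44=-0.34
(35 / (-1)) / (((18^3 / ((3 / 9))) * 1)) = -35 / 17496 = -0.00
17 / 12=1.42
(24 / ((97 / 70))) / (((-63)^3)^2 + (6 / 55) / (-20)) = 0.00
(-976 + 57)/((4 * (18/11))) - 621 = -54821/72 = -761.40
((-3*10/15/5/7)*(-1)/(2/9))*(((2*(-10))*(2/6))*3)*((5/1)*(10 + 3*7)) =-5580/7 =-797.14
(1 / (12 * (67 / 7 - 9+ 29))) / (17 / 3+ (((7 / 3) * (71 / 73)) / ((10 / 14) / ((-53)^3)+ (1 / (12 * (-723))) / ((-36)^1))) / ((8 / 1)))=-265485451 / 16742896171574940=-0.00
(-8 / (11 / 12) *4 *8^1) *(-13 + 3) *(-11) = -30720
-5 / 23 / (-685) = 1 / 3151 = 0.00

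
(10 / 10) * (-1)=-1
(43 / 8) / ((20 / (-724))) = -7783 / 40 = -194.58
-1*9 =-9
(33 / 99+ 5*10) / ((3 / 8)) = 1208 / 9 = 134.22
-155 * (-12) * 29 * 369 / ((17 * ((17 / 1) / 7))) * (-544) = -4458464640 / 17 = -262262625.88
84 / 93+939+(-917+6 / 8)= 23.65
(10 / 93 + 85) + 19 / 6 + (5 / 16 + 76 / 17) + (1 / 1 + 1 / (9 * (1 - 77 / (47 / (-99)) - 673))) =171028884755 / 1818352368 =94.06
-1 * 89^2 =-7921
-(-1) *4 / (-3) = -4 / 3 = -1.33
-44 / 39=-1.13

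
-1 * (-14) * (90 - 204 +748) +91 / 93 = 825559 / 93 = 8876.98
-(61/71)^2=-3721/5041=-0.74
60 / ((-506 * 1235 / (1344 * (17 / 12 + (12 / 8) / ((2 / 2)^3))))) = -23520 / 62491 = -0.38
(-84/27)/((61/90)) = -280/61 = -4.59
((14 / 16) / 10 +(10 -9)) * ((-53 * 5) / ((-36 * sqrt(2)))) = 1537 * sqrt(2) / 384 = 5.66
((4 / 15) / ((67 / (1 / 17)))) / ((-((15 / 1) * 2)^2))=-1 / 3844125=-0.00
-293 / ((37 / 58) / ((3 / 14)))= -25491 / 259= -98.42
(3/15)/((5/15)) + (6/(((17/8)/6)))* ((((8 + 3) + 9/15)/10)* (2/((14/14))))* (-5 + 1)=-66561/425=-156.61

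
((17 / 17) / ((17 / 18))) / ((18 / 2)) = 2 / 17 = 0.12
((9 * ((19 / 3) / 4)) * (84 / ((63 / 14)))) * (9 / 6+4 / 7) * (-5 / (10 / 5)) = -1377.50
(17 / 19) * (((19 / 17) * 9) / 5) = 9 / 5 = 1.80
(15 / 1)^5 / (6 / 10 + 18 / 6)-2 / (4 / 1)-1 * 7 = 210930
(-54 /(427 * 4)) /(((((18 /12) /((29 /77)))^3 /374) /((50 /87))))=-5718800 /53165343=-0.11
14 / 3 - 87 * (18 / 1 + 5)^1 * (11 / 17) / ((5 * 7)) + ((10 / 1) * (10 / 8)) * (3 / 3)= -70781 / 3570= -19.83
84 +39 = 123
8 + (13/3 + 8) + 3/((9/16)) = 77/3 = 25.67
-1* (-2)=2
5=5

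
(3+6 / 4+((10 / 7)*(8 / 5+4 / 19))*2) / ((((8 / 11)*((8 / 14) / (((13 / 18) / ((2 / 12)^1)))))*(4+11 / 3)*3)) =367939 / 83904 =4.39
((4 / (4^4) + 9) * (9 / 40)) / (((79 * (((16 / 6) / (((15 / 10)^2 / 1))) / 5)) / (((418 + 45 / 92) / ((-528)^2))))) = 0.00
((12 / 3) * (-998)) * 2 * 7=-55888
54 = 54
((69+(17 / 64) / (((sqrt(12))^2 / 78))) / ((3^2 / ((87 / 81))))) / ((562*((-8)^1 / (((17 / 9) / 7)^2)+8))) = -75873193 / 514624389120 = -0.00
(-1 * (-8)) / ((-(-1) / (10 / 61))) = 80 / 61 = 1.31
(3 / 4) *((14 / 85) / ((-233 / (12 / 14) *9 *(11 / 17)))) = -1 / 12815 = -0.00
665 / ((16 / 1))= 665 / 16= 41.56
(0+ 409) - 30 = 379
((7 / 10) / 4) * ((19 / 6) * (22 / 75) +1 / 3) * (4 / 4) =497 / 2250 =0.22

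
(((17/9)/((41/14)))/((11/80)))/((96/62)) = 36890/12177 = 3.03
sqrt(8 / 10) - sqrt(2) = -sqrt(2) + 2 * sqrt(5) / 5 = -0.52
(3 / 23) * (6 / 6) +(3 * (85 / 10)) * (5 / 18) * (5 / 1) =9811 / 276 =35.55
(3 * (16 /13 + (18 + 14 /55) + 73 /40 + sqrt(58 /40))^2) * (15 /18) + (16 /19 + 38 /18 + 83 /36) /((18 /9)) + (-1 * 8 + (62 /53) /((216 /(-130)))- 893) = 24379 * sqrt(145) /2288 + 17070988146913 /71166446208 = 368.18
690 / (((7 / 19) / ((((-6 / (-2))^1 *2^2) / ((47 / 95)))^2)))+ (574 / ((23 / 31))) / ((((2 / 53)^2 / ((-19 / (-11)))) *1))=15963583088381 / 7824278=2040262.77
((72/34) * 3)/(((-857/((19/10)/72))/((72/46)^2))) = -18468/38535005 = -0.00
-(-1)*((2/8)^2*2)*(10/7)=0.18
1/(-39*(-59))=1/2301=0.00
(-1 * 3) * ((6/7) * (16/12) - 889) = 18645/7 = 2663.57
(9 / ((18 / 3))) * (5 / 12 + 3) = 41 / 8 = 5.12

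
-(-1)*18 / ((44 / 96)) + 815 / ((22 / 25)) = 21239 / 22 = 965.41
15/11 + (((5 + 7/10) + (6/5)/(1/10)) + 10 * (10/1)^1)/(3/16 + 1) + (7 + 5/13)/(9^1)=4128479/40755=101.30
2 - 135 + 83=-50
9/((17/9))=81/17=4.76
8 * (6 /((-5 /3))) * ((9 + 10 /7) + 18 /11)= -133776 /385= -347.47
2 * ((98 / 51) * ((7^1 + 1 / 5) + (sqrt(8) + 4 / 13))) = 392 * sqrt(2) / 51 + 95648 / 3315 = 39.72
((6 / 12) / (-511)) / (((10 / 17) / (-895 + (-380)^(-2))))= 2197045983 / 1475768000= 1.49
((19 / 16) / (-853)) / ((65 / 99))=-1881 / 887120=-0.00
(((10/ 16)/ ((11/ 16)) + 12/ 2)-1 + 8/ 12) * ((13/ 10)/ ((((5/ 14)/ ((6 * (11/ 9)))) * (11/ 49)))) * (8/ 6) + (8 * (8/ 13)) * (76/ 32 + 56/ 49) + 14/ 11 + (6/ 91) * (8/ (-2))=716798534/ 675675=1060.86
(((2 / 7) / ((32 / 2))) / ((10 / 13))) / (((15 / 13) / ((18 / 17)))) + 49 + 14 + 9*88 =20349507 / 23800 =855.02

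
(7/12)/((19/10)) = 35/114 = 0.31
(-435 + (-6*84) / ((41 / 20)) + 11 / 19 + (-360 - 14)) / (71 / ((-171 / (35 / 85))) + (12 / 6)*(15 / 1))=-125655840 / 3555233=-35.34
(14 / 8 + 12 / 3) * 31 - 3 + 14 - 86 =413 / 4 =103.25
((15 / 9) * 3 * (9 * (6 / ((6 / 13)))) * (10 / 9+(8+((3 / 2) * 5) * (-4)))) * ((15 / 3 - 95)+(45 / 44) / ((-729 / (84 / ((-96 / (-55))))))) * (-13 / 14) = -9271665325 / 9072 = -1022008.96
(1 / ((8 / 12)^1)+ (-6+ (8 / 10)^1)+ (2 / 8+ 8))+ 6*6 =811 / 20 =40.55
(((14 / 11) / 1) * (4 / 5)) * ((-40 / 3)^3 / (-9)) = 716800 / 2673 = 268.16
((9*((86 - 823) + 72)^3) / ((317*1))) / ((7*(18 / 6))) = -126034125 / 317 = -397583.99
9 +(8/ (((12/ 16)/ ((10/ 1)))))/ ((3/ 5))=1681/ 9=186.78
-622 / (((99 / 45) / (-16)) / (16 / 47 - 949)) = -2218649120 / 517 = -4291390.95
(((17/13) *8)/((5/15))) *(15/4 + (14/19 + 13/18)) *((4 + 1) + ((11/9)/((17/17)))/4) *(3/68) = 680533/17784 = 38.27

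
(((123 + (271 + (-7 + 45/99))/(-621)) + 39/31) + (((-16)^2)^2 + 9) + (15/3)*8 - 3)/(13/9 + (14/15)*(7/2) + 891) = 69569663675/948383403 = 73.36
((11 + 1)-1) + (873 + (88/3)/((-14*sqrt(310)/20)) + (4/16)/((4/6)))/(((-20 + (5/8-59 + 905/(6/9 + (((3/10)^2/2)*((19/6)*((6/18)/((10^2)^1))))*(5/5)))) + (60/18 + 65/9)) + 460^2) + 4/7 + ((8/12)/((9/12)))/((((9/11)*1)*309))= 2489423593665313778/214993824287753007-169080384*sqrt(310)/266283453310973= 11.58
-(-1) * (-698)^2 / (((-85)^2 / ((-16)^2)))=124724224 / 7225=17262.87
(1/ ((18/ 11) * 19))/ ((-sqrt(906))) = -11 * sqrt(906)/ 309852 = -0.00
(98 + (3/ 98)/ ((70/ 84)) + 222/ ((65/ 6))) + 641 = 483820/ 637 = 759.53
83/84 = 0.99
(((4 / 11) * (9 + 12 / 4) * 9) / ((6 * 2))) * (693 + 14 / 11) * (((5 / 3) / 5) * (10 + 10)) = 1832880 / 121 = 15147.77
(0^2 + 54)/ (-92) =-27/ 46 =-0.59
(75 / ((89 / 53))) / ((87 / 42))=55650 / 2581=21.56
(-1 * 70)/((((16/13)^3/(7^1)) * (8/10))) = -2691325/8192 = -328.53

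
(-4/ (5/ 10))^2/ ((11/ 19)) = 1216/ 11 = 110.55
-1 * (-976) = 976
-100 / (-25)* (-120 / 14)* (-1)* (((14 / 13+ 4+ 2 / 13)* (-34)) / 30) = -18496 / 91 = -203.25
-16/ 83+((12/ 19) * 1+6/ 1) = 10154/ 1577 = 6.44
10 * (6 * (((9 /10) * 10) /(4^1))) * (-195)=-26325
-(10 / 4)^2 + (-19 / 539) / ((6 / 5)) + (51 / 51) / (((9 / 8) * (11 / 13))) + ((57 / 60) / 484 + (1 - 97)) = -432125521 / 4268880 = -101.23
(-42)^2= 1764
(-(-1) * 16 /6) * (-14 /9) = -112 /27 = -4.15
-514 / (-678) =257 / 339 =0.76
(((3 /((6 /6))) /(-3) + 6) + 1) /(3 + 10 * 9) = 2 /31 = 0.06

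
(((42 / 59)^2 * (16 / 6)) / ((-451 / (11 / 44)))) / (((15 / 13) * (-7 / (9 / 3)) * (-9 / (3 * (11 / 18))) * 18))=-0.00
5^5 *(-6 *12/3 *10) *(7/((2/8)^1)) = -21000000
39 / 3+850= 863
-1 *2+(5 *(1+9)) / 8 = 17 / 4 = 4.25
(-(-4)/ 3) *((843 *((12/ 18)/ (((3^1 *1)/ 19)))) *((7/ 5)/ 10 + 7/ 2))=3886792/ 225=17274.63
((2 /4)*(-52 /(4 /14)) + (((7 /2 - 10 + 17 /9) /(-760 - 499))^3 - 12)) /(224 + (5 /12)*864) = -1198759136245597 /6796847921372352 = -0.18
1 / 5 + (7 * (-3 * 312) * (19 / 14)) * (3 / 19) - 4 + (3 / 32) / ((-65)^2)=-190334557 / 135200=-1407.80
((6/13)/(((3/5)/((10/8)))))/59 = 25/1534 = 0.02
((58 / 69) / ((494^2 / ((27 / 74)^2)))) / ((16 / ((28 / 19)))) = 49329 / 1167962152864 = 0.00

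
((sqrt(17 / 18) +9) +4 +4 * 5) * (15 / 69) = 7.39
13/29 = 0.45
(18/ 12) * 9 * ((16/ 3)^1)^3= 2048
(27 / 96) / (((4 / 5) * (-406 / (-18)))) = 405 / 25984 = 0.02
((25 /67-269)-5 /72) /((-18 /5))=6480955 /86832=74.64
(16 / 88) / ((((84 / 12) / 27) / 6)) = 324 / 77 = 4.21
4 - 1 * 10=-6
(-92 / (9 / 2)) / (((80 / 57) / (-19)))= 8303 / 30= 276.77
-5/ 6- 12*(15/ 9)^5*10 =-250135/ 162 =-1544.04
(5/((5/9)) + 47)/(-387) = -56/387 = -0.14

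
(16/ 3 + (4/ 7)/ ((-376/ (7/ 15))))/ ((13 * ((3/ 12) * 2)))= 7519/ 9165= 0.82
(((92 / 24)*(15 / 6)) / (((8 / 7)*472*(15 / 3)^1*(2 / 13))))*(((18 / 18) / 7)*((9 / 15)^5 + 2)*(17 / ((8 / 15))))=33003919 / 151040000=0.22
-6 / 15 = -2 / 5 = -0.40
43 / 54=0.80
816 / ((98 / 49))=408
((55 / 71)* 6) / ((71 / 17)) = 5610 / 5041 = 1.11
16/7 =2.29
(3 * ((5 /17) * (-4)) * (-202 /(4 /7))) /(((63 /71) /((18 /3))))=143420 /17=8436.47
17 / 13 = 1.31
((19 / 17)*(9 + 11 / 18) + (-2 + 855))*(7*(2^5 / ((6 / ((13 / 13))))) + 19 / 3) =34623955 / 918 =37716.73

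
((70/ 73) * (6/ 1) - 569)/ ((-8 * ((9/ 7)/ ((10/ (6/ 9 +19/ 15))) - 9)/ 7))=-50368325/ 894396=-56.32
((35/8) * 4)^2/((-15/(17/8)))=-4165/96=-43.39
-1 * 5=-5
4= 4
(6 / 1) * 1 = 6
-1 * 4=-4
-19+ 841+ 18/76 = 31245/38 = 822.24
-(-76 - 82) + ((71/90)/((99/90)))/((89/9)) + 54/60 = 1556341/9790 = 158.97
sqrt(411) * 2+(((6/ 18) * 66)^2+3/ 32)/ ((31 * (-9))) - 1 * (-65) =2 * sqrt(411)+564829/ 8928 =103.81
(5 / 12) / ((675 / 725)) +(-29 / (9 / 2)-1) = -2267 / 324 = -7.00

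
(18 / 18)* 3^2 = 9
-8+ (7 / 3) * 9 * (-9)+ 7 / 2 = -387 / 2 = -193.50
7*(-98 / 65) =-686 / 65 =-10.55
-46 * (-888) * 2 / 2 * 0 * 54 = 0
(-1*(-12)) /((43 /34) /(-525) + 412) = 214200 /7354157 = 0.03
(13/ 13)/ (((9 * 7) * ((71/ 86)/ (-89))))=-7654/ 4473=-1.71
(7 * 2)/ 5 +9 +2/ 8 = 241/ 20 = 12.05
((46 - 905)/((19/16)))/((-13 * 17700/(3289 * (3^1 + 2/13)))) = 35641628/1092975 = 32.61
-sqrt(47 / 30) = -sqrt(1410) / 30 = -1.25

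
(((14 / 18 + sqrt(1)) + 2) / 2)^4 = 83521 / 6561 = 12.73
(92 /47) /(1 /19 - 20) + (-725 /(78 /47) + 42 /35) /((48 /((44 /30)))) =-33537506501 /2500945200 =-13.41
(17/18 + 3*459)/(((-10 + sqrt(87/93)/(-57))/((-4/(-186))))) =-2.96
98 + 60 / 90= 296 / 3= 98.67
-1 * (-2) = 2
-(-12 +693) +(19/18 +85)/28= -341675/504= -677.93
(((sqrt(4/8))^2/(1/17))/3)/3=17/18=0.94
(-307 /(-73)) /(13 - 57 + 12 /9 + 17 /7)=-0.10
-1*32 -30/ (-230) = -733/ 23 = -31.87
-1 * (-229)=229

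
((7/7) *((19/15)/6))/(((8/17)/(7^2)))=15827/720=21.98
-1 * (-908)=908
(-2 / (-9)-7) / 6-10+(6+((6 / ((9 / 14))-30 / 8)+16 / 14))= 1.60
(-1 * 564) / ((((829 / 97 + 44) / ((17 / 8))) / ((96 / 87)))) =-1240048 / 49271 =-25.17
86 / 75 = 1.15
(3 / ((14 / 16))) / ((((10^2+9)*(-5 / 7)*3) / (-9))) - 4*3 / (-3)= 4.13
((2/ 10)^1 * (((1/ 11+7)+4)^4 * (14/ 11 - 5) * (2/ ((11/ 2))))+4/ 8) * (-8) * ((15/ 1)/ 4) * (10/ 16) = 1089811736445/ 14172488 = 76896.29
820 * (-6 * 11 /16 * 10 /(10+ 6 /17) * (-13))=679575 /16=42473.44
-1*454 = -454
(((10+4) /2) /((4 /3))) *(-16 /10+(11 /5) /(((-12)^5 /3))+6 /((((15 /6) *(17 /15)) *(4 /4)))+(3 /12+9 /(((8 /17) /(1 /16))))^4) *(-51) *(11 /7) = -99235443971191 /48318382080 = -2053.78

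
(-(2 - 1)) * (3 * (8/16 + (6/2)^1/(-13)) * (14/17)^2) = -2058/3757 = -0.55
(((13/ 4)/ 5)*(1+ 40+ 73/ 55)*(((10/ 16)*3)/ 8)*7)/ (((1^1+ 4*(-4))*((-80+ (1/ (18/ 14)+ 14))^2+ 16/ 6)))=-306423/ 433444000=-0.00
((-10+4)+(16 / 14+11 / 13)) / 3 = -365 / 273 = -1.34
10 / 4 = 5 / 2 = 2.50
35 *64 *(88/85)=39424/17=2319.06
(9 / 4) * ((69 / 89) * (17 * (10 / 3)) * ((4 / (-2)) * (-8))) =140760 / 89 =1581.57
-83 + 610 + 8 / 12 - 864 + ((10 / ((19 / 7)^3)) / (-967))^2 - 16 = -46499634674763613 / 131976257455227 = -352.33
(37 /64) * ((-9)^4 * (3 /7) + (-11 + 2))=181485 /112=1620.40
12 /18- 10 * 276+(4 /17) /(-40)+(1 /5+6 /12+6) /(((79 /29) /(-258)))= -136739771 /40290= -3393.89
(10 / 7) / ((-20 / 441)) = -63 / 2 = -31.50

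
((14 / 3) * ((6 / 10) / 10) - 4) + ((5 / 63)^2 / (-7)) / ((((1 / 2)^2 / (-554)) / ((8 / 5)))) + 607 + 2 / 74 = 15586545197 / 25699275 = 606.50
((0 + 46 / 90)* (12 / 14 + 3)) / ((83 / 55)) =759 / 581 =1.31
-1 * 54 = -54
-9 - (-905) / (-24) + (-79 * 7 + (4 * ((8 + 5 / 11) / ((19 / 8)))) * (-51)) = -6650761 / 5016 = -1325.91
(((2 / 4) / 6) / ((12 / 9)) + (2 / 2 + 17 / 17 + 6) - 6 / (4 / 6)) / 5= -3 / 16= -0.19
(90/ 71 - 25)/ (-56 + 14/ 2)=1685/ 3479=0.48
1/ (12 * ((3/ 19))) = 19/ 36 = 0.53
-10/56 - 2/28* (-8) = 11/28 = 0.39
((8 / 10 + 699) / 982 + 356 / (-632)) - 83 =-16068472 / 193945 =-82.85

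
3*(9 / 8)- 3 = 3 / 8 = 0.38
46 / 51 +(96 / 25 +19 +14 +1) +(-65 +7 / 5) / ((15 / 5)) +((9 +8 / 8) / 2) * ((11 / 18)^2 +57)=41917153 / 137700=304.41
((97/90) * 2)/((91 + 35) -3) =97/5535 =0.02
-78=-78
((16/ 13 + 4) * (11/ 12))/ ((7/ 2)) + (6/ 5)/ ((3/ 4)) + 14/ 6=2413/ 455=5.30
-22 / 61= -0.36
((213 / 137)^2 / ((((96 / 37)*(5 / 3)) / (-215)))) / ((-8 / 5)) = 75.11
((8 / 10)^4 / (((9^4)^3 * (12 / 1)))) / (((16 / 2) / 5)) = 0.00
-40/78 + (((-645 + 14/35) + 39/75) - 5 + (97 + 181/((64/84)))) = -4914473/15600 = -315.03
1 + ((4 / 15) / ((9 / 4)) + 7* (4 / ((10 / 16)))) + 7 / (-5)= 1202 / 27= 44.52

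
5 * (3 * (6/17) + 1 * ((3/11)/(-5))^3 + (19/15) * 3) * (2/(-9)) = -27484232/5091075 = -5.40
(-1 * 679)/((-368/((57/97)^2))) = 22743/35696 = 0.64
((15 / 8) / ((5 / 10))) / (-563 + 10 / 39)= -585 / 87788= -0.01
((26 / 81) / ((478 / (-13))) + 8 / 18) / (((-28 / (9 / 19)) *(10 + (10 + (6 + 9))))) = -241 / 1144332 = -0.00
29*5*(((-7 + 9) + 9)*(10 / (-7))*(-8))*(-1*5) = -638000 / 7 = -91142.86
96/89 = 1.08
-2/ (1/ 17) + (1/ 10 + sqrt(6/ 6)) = -32.90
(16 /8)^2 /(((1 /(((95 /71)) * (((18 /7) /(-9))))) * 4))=-190 /497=-0.38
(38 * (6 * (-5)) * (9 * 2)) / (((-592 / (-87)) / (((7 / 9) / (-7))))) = 24795 / 74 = 335.07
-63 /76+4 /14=-289 /532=-0.54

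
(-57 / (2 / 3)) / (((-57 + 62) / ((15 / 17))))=-513 / 34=-15.09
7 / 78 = 0.09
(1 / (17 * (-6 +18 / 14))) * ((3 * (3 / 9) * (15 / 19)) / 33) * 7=-245 / 117249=-0.00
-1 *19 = -19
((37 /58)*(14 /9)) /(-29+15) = -37 /522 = -0.07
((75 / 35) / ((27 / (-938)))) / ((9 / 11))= -7370 / 81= -90.99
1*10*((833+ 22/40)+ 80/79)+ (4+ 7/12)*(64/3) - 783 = 10893095/1422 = 7660.40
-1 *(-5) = 5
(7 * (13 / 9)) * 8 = 728 / 9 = 80.89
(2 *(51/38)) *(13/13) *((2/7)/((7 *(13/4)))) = 408/12103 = 0.03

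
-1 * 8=-8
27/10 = 2.70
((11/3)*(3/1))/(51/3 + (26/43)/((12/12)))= 473/757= 0.62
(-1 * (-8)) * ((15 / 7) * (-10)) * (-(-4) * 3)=-14400 / 7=-2057.14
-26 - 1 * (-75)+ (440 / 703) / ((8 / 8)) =34887 / 703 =49.63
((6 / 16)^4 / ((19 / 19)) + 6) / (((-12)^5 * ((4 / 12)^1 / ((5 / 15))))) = -8219 / 339738624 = -0.00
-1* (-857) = 857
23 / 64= 0.36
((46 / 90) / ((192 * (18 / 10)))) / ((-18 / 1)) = -23 / 279936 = -0.00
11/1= 11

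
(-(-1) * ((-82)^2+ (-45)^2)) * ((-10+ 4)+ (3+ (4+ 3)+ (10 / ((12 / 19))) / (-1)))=-103529.83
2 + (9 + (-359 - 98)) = -446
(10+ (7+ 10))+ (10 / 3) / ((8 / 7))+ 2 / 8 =181 / 6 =30.17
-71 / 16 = -4.44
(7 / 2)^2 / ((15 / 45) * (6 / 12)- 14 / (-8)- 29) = -147 / 325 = -0.45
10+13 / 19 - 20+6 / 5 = -771 / 95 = -8.12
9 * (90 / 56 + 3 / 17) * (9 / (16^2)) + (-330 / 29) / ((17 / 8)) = -16929219 / 3533824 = -4.79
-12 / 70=-6 / 35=-0.17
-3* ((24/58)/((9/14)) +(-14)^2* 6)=-102368/29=-3529.93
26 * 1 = 26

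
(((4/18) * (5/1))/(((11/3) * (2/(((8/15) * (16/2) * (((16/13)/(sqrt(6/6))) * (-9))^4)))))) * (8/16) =1528823808/314171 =4866.22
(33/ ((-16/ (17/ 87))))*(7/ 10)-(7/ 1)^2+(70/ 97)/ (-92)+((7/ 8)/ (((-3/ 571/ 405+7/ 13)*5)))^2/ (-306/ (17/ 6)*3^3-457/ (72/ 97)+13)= -8181739720025344286303/ 165991925877445965712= -49.29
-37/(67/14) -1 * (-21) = 889/67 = 13.27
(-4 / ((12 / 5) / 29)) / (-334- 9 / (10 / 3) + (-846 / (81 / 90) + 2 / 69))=0.04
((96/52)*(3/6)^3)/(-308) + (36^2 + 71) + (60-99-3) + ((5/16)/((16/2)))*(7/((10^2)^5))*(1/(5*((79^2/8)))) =1324414343080000007007/999558560000000000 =1325.00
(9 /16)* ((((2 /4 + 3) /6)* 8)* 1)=21 /8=2.62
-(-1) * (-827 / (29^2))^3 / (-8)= 565609283 / 4758586568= 0.12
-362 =-362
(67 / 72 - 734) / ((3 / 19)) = -1002839 / 216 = -4642.77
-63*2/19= -126/19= -6.63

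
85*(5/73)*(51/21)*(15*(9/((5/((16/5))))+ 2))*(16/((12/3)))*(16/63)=17941120/10731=1671.90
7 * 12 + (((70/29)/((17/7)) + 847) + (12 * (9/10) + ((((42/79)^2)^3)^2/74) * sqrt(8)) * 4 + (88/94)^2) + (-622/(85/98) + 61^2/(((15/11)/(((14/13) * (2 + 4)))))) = 120517877946558726144 * sqrt(2)/2186385908171943675113317 + 1266440212129/70787405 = 17890.76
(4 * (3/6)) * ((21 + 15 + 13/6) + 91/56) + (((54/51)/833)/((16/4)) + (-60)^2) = 625279009/169932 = 3679.58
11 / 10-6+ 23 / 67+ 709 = 471977 / 670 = 704.44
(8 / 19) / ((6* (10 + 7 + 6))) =4 / 1311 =0.00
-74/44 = -37/22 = -1.68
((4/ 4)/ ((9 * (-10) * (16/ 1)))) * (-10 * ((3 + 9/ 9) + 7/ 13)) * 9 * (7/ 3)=413/ 624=0.66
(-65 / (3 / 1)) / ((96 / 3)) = -65 / 96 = -0.68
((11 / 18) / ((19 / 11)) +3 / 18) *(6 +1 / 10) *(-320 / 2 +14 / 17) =-2448479 / 4845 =-505.36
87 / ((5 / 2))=174 / 5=34.80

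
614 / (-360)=-307 / 180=-1.71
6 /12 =1 /2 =0.50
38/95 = 2/5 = 0.40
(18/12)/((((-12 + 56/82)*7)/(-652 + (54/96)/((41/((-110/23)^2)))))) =169613061/13745536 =12.34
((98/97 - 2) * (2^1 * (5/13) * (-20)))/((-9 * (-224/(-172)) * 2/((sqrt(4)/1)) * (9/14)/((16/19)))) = -1100800/646893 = -1.70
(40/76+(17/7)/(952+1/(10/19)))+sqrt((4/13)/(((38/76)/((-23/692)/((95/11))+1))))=670960/1268687+sqrt(27983249970)/213655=1.31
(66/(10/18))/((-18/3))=-99/5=-19.80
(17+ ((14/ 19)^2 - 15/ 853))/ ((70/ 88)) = 237451896/ 10777655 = 22.03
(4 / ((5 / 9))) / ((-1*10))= -0.72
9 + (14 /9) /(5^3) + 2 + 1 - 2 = 11264 /1125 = 10.01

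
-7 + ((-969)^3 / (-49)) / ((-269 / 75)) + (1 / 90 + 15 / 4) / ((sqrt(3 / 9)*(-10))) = -68239082942 / 13181 - 677*sqrt(3) / 1800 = -5177080.00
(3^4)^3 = 531441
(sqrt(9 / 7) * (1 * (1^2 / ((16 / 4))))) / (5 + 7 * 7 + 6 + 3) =sqrt(7) / 588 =0.00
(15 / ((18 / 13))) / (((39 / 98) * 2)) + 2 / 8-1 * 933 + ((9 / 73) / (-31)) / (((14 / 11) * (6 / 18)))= -524168195 / 570276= -919.15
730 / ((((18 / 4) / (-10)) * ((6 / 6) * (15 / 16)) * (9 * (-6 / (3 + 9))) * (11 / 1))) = 93440 / 2673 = 34.96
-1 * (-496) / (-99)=-496 / 99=-5.01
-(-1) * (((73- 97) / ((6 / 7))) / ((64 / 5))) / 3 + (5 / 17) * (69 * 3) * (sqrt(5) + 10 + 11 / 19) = 1035 * sqrt(5) / 17 + 9974375 / 15504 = 779.48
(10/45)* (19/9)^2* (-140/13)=-101080/9477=-10.67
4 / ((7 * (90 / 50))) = 20 / 63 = 0.32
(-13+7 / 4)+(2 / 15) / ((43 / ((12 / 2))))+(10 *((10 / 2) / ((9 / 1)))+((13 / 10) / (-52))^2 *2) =-5.67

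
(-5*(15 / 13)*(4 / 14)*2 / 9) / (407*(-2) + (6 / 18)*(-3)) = 0.00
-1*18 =-18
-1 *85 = -85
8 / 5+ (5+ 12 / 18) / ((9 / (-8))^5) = -1368104 / 885735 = -1.54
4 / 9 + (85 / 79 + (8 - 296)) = -203687 / 711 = -286.48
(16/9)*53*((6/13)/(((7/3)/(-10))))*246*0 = 0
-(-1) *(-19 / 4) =-19 / 4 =-4.75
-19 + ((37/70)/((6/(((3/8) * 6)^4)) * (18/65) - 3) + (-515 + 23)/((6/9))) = -13282453/17542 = -757.18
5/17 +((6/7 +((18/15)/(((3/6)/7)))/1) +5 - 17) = 3541/595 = 5.95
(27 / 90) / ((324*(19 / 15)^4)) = 375 / 1042568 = 0.00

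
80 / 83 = 0.96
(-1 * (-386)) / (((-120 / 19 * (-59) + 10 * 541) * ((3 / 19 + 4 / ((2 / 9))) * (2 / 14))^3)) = 8627119879 / 2255830239375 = 0.00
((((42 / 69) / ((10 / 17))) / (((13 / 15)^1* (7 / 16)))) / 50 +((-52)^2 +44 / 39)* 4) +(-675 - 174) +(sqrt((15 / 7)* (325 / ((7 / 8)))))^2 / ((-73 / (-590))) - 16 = 1314577373623 / 80214225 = 16388.33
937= 937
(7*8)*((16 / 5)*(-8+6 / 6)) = -6272 / 5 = -1254.40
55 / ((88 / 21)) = 105 / 8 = 13.12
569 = 569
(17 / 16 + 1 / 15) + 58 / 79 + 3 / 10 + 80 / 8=230617 / 18960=12.16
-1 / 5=-0.20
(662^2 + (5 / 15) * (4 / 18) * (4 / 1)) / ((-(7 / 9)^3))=-319480092 / 343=-931428.84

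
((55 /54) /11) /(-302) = -5 /16308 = -0.00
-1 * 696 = -696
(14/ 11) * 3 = 42/ 11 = 3.82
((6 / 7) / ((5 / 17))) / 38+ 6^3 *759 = 109022811 / 665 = 163944.08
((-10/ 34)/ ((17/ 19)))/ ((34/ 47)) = -4465/ 9826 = -0.45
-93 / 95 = -0.98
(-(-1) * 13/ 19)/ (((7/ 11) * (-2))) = -143/ 266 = -0.54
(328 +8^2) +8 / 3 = 1184 / 3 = 394.67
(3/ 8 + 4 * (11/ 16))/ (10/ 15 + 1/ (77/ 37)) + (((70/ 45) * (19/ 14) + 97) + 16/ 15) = 1963367/ 19080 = 102.90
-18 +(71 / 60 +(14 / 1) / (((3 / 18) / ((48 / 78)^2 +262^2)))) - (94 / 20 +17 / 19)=1110897866219 / 192660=5766105.40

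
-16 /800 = -1 /50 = -0.02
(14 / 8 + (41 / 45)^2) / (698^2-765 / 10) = 20899 / 3945732750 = 0.00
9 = 9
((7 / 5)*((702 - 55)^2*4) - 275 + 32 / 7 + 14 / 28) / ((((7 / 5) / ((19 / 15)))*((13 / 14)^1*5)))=3117440827 / 6825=456767.89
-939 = -939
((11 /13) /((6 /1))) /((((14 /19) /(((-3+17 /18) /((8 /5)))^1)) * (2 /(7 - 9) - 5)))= 0.04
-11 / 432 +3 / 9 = 133 / 432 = 0.31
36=36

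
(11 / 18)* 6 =11 / 3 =3.67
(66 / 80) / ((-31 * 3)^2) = 0.00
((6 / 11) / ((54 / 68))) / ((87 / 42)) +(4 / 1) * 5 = 58372 / 2871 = 20.33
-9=-9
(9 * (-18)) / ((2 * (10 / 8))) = -324 / 5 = -64.80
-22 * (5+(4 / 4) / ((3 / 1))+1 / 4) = -737 / 6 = -122.83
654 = 654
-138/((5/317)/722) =-31584612/5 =-6316922.40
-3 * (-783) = 2349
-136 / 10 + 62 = 242 / 5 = 48.40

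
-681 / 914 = -0.75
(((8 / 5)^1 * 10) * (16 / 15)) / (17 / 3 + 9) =64 / 55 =1.16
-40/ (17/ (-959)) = 38360/ 17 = 2256.47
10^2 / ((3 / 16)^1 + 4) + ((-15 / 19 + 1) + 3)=34487 / 1273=27.09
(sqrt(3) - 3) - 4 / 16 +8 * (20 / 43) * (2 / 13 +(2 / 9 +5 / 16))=-13843 / 20124 +sqrt(3)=1.04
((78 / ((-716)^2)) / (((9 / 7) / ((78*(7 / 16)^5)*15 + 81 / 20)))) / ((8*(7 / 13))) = 3367454961 / 5375587778560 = 0.00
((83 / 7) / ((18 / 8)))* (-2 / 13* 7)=-664 / 117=-5.68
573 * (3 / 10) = 1719 / 10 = 171.90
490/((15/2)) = 196/3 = 65.33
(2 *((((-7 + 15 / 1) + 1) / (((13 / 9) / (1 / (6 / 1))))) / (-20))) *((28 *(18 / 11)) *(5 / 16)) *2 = -1701 / 572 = -2.97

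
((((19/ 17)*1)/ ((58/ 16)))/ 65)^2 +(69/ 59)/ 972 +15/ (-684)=-1930494104746/ 93241914752025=-0.02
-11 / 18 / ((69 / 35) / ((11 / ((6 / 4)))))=-4235 / 1863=-2.27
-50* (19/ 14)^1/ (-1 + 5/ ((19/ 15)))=-9025/ 392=-23.02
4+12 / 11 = 56 / 11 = 5.09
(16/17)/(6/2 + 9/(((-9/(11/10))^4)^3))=502096953744000000000000/1600434040112353282404257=0.31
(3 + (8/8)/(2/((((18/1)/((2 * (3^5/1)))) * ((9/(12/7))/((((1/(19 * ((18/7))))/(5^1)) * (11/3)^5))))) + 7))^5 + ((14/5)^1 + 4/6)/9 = 11704901916317151235465883703016268/45863520571914121833748329914865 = 255.21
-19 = -19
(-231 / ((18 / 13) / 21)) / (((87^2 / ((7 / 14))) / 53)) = -371371 / 30276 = -12.27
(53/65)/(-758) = -53/49270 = -0.00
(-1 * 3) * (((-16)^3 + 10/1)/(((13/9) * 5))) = 110322/65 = 1697.26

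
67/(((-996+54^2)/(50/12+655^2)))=14971.33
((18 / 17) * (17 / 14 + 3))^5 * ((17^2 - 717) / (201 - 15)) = -3011376965124438 / 739769634569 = -4070.70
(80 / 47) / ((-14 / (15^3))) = -135000 / 329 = -410.33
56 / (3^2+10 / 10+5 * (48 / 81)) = 108 / 25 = 4.32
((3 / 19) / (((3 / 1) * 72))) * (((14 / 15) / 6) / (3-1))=7 / 123120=0.00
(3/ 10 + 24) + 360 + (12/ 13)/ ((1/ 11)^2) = 64479/ 130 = 495.99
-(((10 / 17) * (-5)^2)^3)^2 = -244140625000000 / 24137569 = -10114549.03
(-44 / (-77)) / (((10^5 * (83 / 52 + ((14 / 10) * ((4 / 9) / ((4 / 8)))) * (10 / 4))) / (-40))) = -468 / 9638125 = -0.00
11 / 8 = 1.38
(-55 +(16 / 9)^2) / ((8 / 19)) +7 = -75245 / 648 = -116.12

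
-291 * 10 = -2910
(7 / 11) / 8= 7 / 88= 0.08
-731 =-731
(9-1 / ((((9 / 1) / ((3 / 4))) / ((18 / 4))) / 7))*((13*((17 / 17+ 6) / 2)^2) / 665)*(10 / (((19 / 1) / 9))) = 41769 / 5776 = 7.23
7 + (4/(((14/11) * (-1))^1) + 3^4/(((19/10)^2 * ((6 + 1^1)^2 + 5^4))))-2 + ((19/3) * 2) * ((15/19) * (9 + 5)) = 141.89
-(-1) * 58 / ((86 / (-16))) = -464 / 43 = -10.79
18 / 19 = 0.95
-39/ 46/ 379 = -39/ 17434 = -0.00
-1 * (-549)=549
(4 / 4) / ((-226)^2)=1 / 51076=0.00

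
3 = 3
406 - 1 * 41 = 365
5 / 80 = 1 / 16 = 0.06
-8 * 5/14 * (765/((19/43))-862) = -2483.76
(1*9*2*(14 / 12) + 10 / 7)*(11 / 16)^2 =18997 / 1792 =10.60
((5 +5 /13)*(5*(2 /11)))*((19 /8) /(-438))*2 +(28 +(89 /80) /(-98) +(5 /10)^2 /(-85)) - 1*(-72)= 83422347823 /834785952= 99.93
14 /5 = 2.80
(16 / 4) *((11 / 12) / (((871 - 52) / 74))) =814 / 2457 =0.33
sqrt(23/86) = sqrt(1978)/86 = 0.52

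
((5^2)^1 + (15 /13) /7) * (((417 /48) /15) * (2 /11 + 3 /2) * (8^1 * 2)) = 1177747 /3003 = 392.19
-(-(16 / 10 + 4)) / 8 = 7 / 10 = 0.70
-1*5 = -5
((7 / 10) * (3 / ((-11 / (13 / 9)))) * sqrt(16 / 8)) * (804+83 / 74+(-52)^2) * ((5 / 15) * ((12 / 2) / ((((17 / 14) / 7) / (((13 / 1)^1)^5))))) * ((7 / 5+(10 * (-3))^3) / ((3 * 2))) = 26360568768197.81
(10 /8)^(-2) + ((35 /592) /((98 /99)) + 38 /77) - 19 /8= -2693487 /2279200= -1.18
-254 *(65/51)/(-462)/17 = 8255/200277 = 0.04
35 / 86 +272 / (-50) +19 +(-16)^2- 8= 261.97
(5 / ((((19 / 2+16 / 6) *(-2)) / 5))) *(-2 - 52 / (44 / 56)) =56250 / 803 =70.05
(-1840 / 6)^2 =846400 / 9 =94044.44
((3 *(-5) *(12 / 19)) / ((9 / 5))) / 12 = -25 / 57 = -0.44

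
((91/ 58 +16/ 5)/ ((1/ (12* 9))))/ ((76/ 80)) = 298728/ 551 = 542.16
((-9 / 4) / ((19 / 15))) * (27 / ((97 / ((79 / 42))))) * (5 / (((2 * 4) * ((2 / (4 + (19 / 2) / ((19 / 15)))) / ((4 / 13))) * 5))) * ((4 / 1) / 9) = -245295 / 2683408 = -0.09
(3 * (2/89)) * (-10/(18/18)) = -60/89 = -0.67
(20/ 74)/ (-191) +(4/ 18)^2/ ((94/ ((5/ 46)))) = -840275/ 618793587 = -0.00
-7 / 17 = -0.41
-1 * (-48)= 48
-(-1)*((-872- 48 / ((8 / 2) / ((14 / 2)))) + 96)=-860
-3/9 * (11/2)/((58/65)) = -2.05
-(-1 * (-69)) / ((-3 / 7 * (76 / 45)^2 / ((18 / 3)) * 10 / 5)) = 978075 / 5776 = 169.33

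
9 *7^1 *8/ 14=36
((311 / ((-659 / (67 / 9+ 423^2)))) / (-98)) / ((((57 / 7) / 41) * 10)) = 433.87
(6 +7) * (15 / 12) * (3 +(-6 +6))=195 / 4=48.75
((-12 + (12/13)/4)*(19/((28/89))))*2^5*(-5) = 113724.40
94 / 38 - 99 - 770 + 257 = -11581 / 19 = -609.53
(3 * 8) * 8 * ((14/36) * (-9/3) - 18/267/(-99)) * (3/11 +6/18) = -1461120/10769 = -135.68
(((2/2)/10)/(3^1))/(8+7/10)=1/261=0.00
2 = 2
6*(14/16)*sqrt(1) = 21/4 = 5.25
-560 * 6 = -3360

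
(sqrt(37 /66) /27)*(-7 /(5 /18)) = -0.70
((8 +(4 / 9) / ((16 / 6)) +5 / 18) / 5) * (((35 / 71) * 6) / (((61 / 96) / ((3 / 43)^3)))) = 919296 / 344344817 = 0.00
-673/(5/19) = -12787/5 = -2557.40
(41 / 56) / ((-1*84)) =-41 / 4704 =-0.01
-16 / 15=-1.07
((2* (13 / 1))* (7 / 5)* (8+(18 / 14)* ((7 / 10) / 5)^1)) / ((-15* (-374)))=37219 / 701250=0.05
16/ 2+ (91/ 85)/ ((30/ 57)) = 8529/ 850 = 10.03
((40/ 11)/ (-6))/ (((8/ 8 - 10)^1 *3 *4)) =5/ 891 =0.01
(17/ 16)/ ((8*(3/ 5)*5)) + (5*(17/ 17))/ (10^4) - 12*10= -5757851/ 48000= -119.96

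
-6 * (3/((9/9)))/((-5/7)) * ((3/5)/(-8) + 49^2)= 6050331/100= 60503.31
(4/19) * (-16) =-64/19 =-3.37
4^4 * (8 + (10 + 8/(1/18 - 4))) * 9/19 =2612736/1349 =1936.79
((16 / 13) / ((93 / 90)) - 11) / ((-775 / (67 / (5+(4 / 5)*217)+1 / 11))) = 18096834 / 3067968475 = 0.01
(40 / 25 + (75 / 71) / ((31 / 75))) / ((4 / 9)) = 411597 / 44020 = 9.35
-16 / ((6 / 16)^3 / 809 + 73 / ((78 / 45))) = -86155264 / 226779231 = -0.38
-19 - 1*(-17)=-2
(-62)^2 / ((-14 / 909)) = -1747098 / 7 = -249585.43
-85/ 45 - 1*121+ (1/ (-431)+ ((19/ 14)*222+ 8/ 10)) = 24328342/ 135765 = 179.19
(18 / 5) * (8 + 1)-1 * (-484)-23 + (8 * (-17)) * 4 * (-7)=21507 / 5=4301.40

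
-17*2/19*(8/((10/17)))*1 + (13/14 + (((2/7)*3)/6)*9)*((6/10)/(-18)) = -194797/7980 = -24.41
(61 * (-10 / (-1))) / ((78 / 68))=20740 / 39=531.79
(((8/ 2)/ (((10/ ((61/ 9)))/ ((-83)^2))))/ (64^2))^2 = 176592412441/ 8493465600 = 20.79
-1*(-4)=4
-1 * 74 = -74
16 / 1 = 16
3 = 3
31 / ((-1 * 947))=-31 / 947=-0.03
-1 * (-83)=83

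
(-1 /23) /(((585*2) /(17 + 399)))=-16 /1035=-0.02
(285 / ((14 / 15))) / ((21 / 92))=65550 / 49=1337.76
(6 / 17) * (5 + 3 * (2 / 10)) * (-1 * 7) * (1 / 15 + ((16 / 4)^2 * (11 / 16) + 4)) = -88592 / 425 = -208.45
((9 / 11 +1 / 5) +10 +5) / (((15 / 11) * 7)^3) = 106601 / 5788125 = 0.02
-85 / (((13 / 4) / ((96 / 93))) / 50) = -544000 / 403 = -1349.88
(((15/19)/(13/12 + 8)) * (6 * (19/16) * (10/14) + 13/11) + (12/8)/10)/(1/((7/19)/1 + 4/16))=104187297/242389840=0.43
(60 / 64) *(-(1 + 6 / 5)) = -33 / 16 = -2.06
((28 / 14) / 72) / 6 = 0.00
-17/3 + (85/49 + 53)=7213/147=49.07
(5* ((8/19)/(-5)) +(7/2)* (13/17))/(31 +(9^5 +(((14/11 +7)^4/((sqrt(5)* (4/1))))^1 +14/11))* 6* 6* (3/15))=535470341378217025/100939304045339417880104-2123472698462115* sqrt(5)/100939304045339417880104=0.00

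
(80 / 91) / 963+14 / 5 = 1227262 / 438165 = 2.80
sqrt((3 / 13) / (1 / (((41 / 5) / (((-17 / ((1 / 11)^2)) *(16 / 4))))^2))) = 41 *sqrt(39) / 534820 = 0.00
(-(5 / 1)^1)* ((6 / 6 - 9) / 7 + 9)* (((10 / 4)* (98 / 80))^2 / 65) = -18865 / 3328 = -5.67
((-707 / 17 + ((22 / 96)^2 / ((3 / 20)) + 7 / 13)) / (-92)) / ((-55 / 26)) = -0.21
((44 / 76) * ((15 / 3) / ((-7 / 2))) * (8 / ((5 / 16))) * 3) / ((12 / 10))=-7040 / 133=-52.93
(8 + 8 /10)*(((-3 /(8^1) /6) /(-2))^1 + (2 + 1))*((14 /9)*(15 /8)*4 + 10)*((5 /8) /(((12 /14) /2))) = 485485 /576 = 842.86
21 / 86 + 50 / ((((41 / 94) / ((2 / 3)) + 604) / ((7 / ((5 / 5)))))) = 321839 / 391042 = 0.82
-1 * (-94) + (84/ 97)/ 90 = 136784/ 1455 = 94.01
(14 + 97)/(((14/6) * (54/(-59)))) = -2183/42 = -51.98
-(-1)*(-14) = -14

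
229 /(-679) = -229 /679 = -0.34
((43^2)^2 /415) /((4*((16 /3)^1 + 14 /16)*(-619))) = -20512806 /38275865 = -0.54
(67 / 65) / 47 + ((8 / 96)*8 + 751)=6889226 / 9165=751.69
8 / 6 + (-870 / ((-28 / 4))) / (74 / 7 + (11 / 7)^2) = 2314 / 213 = 10.86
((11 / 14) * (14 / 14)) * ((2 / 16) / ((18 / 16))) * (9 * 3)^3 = 24057 / 14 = 1718.36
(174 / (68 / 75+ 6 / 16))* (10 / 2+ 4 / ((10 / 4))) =689040 / 769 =896.02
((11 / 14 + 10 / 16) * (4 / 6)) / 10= 79 / 840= 0.09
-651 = -651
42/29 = 1.45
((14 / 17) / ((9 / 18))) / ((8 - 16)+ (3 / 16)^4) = -0.21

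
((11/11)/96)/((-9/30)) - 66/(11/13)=-11237/144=-78.03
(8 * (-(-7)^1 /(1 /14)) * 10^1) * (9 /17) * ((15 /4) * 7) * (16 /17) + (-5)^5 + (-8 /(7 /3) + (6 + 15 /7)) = 201134062 /2023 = 99423.66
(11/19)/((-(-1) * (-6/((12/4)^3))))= -99/38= -2.61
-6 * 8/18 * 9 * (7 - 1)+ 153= 9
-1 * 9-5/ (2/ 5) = -43/ 2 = -21.50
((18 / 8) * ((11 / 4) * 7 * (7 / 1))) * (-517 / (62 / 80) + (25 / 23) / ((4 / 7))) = -9203001885 / 45632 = -201678.69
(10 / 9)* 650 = 6500 / 9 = 722.22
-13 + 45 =32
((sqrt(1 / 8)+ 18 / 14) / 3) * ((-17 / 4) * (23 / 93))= -391 / 868 - 391 * sqrt(2) / 4464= -0.57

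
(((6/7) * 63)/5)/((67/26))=1404/335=4.19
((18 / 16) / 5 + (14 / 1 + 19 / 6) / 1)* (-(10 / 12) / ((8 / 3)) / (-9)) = 2087 / 3456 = 0.60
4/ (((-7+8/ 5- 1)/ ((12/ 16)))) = -15/ 32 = -0.47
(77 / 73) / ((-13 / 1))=-77 / 949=-0.08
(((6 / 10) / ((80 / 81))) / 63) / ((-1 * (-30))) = 9 / 28000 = 0.00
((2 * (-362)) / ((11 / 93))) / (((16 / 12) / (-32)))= 1615968 / 11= 146906.18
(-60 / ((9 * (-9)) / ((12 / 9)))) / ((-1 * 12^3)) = -5 / 8748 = -0.00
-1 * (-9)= 9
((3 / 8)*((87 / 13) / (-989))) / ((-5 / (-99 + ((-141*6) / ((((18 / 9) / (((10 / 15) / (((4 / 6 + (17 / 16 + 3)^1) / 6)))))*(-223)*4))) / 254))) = -166112844741 / 3306237720760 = -0.05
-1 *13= -13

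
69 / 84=23 / 28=0.82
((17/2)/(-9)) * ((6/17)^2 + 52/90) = -4567/6885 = -0.66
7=7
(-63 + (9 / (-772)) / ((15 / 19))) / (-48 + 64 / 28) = 1702659 / 1235200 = 1.38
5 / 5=1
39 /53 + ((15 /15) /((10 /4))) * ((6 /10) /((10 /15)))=1452 /1325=1.10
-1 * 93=-93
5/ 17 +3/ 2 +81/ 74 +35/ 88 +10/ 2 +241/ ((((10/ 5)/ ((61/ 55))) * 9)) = 5238901/ 226440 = 23.14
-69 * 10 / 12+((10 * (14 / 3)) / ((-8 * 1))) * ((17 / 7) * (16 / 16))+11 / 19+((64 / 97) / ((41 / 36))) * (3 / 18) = -70.99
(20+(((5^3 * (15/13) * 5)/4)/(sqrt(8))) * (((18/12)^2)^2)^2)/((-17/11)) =-676603125 * sqrt(2)/905216 - 220/17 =-1069.99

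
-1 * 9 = -9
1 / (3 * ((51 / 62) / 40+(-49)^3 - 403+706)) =-0.00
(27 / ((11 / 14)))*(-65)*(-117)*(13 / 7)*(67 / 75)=23846238 / 55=433567.96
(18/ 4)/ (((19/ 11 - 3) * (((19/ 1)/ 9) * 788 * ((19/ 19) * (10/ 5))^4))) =-891/ 6707456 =-0.00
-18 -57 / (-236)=-4191 / 236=-17.76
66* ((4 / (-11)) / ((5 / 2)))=-48 / 5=-9.60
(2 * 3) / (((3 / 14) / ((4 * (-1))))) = -112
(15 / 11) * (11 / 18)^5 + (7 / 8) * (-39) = -21420631 / 629856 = -34.01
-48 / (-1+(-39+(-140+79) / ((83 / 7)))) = 1328 / 1249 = 1.06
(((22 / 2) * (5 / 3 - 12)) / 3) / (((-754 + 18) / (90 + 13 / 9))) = 280643 / 59616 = 4.71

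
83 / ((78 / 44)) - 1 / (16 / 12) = 7187 / 156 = 46.07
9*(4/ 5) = 7.20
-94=-94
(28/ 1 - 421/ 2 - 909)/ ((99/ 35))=-76405/ 198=-385.88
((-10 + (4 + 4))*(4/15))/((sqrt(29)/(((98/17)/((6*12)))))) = -98*sqrt(29)/66555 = -0.01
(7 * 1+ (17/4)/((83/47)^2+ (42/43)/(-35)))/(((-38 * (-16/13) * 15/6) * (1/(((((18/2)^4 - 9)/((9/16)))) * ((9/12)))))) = 174520524087/278897390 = 625.75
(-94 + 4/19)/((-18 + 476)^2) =-891/1992758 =-0.00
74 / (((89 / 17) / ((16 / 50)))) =10064 / 2225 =4.52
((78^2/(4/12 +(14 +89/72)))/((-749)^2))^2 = 191886050304/395492722113458641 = 0.00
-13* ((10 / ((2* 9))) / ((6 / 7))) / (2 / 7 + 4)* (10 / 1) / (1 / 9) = -3185 / 18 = -176.94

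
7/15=0.47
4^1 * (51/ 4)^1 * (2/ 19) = 102/ 19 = 5.37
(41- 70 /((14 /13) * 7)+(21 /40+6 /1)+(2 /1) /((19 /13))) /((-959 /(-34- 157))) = 40246183 /5101880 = 7.89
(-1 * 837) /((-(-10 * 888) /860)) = -11997 /148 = -81.06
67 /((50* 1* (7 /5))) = 67 /70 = 0.96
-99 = -99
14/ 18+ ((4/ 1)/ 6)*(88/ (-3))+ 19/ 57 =-18.44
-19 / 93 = -0.20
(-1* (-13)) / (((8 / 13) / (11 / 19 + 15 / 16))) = 77909 / 2432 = 32.03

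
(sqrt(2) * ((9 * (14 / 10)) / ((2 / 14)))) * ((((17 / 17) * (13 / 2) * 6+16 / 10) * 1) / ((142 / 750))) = 1342845 * sqrt(2) / 71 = 26747.46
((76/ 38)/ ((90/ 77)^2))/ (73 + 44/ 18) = 847/ 43650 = 0.02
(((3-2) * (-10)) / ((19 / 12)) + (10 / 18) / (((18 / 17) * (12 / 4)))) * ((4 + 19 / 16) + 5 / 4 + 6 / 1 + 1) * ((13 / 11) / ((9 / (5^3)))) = -1801028125 / 1329696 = -1354.47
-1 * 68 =-68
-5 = -5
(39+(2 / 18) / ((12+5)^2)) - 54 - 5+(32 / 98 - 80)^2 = 39517505197 / 6245001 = 6327.86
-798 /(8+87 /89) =-71022 /799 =-88.89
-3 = -3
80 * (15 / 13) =1200 / 13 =92.31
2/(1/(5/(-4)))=-5/2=-2.50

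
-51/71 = -0.72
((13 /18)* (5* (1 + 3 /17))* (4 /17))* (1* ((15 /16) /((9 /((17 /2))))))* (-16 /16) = -1625 /1836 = -0.89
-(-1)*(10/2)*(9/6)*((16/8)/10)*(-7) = -21/2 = -10.50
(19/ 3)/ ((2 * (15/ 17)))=323/ 90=3.59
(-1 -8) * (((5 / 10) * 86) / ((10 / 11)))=-425.70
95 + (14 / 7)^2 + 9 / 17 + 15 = 1947 / 17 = 114.53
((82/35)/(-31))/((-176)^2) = -41/16804480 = -0.00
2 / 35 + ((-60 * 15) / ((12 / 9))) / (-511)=503 / 365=1.38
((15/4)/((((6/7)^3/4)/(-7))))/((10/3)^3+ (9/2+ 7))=-36015/10484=-3.44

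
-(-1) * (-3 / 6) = -1 / 2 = -0.50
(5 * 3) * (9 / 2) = 135 / 2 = 67.50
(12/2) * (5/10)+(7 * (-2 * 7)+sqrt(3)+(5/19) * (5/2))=-3585/38+sqrt(3)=-92.61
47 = 47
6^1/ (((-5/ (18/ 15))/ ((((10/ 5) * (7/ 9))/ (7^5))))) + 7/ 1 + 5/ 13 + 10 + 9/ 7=14568821/ 780325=18.67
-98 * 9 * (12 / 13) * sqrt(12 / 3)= -21168 / 13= -1628.31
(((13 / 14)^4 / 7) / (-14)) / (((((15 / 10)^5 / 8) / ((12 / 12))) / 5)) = -1142440 / 28588707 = -0.04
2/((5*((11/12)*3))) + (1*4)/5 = 52/55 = 0.95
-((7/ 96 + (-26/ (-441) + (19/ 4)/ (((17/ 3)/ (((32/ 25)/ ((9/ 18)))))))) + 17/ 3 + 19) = -161601869/ 5997600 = -26.94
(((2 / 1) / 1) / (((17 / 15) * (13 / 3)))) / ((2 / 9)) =405 / 221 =1.83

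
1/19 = 0.05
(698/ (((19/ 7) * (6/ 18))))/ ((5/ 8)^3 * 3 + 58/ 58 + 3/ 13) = 97563648/ 248273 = 392.97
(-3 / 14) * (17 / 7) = -51 / 98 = -0.52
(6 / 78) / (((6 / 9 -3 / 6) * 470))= 3 / 3055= 0.00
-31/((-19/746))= 23126/19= 1217.16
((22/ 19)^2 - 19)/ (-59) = 6375/ 21299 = 0.30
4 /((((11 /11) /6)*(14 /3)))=36 /7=5.14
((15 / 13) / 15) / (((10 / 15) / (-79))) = -237 / 26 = -9.12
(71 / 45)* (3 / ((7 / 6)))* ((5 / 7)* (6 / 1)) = 852 / 49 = 17.39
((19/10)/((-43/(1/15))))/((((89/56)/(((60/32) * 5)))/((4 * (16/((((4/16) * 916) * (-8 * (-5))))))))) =-532/4381915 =-0.00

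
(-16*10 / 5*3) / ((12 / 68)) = -544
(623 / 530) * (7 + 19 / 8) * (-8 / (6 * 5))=-623 / 212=-2.94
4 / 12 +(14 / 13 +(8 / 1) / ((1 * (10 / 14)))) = 2459 / 195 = 12.61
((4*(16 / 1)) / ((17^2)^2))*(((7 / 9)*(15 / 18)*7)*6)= 15680 / 751689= 0.02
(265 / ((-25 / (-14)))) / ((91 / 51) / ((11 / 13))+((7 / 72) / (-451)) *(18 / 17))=9752424 / 138565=70.38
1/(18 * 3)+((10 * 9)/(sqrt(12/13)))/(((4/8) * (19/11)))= 1/54+330 * sqrt(39)/19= 108.48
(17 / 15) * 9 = 51 / 5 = 10.20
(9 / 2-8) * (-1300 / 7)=650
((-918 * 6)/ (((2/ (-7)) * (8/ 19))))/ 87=61047/ 116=526.27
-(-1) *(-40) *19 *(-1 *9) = 6840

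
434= 434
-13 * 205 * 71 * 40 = -7568600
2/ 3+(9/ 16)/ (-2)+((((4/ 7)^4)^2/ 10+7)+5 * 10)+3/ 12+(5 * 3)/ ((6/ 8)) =77.64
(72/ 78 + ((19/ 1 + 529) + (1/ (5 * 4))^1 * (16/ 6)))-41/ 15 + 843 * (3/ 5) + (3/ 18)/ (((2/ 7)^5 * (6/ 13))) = 92984891/ 74880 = 1241.79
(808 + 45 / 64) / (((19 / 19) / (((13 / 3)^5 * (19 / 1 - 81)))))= -595727365831 / 7776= -76611029.56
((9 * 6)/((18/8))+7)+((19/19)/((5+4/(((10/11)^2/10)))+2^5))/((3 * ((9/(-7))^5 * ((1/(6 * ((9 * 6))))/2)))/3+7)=1778511573/57368243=31.00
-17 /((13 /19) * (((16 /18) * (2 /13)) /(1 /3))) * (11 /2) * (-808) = 1076559 /4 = 269139.75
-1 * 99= -99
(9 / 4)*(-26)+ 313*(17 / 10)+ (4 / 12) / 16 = 113669 / 240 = 473.62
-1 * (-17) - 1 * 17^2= -272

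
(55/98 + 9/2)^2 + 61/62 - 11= 2322227/148862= 15.60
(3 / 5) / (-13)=-0.05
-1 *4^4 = -256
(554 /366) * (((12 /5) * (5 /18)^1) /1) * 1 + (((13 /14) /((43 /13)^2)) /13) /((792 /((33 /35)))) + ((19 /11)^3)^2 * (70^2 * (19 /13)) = 17428857283864544225371 /91642047942004560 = 190184.07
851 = 851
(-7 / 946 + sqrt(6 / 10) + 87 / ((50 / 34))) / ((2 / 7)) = 7 * sqrt(15) / 10 + 9792713 / 47300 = 209.75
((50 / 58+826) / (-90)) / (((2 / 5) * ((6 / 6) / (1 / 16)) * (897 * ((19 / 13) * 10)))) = -7993 / 72996480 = -0.00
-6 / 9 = -2 / 3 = -0.67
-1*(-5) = 5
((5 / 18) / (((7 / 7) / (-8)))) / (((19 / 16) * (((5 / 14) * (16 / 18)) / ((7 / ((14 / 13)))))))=-728 / 19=-38.32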